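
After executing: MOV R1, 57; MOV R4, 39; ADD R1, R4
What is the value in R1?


Register state trace:
  MOV R1, 57  → R1 = 57
  MOV R4, 39  → R4 = 39
  ADD R1, R4  → R1 = 57 + 39 = 96
Final: R1 = 96

96


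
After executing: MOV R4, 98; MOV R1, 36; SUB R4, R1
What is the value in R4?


Register state trace:
  MOV R4, 98  → R4 = 98
  MOV R1, 36  → R1 = 36
  SUB R4, R1  → R4 = 98 - 36 = 62
Final: R4 = 62

62


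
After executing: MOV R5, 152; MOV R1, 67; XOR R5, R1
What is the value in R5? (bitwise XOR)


Register state trace:
  MOV R5, 152  → R5 = 152 (0b10011000)
  MOV R1, 67  → R1 = 67 (0b01000011)
  XOR R5, R1  → R5 = 152 XOR 67 = 219 (0b11011011)
Final: R5 = 219

219


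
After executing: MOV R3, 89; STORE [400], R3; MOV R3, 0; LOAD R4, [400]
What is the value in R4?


Register and memory trace:
  MOV R3, 89  → R3 = 89
  STORE [400], R3  → mem[400] = 89
  MOV R3, 0  → R3 = 0
  LOAD R4, [400]  → R4 = mem[400] = 89
Final: R4 = 89

89


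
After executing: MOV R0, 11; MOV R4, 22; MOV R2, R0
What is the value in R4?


Register state trace:
  MOV R0, 11  → R0 = 11
  MOV R4, 22  → R4 = 22
  MOV R2, R0  → R2 = 11
Final: R4 = 22

22


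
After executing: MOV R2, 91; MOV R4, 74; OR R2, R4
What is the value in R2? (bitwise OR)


Register state trace:
  MOV R2, 91  → R2 = 91 (0b01011011)
  MOV R4, 74  → R4 = 74 (0b01001010)
  OR R2, R4   → R2 = 91 OR 74 = 91 (0b01011011)
Final: R2 = 91

91


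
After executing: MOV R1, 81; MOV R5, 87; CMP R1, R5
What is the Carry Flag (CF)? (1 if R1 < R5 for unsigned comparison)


Register state trace:
  MOV R1, 81  → R1 = 81
  MOV R5, 87  → R5 = 87
  CMP R1, R5  → unsigned 81 - 87: borrow occurs
  81 < 87, so CF = 1
CF = 1

1


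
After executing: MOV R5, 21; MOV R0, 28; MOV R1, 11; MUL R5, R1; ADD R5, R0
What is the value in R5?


Register state trace:
  MOV R5, 21  → R5 = 21
  MOV R0, 28  → R0 = 28
  MOV R1, 11  → R1 = 11
  MUL R5, R1  → R5 = 21 * 11 = 231
  ADD R5, R0  → R5 = 231 + 28 = 259
Final: R5 = 259

259


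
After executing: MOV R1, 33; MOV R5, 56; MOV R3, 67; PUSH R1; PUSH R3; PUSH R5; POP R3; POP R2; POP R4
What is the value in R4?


Stack trace (top is rightmost):
  MOV R1, 33  → R1 = 33
  MOV R5, 56  → R5 = 56
  MOV R3, 67  → R3 = 67
  PUSH R1  → stack: [33]
  PUSH R3  → stack: [33, 67]
  PUSH R5  → stack: [33, 67, 56]
  POP R3  → R3 = 56, stack: [33, 67]
  POP R2  → R2 = 67, stack: [33]
  POP R4  → R4 = 33, stack: []
Final: R4 = 33

33


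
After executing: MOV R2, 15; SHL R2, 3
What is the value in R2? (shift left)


Register state trace:
  MOV R2, 15  → R2 = 15
  SHL R2, 3  → R2 = 15 << 3 = 15 * 2^3 = 120
Final: R2 = 120

120


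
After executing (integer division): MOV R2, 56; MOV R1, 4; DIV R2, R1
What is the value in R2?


Register state trace:
  MOV R2, 56  → R2 = 56
  MOV R1, 4  → R1 = 4
  DIV R2, R1  → R2 = 56 // 4 = 14
Final: R2 = 14

14


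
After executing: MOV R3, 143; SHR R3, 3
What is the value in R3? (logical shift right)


Register state trace:
  MOV R3, 143  → R3 = 143
  SHR R3, 3  → R3 = 143 >> 3 = 143 // 2^3 = 17
Final: R3 = 17

17


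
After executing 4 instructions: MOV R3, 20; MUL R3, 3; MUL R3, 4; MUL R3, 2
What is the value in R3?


Register state trace:
  MOV R3, 20  → R3 = 20
  MUL R3, 3  → R3 = 20 * 3 = 60
  MUL R3, 4  → R3 = 60 * 4 = 240
  MUL R3, 2  → R3 = 240 * 2 = 480
Final: R3 = 480

480


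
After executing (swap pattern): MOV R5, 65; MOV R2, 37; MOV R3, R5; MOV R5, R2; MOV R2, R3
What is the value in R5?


Register state trace (swap pattern):
  MOV R5, 65  → R5 = 65
  MOV R2, 37  → R2 = 37
  MOV R3, R5  → R3 = 65  (save R5)
  MOV R5, R2  → R5 = 37  (R5 gets R2's value)
  MOV R2, R3  → R2 = 65  (R2 gets saved value)
Final: R5 = 37

37


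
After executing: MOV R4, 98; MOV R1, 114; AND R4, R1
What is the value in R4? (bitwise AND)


Register state trace:
  MOV R4, 98  → R4 = 98 (0b01100010)
  MOV R1, 114  → R1 = 114 (0b01110010)
  AND R4, R1  → R4 = 98 AND 114 = 98 (0b01100010)
Final: R4 = 98

98


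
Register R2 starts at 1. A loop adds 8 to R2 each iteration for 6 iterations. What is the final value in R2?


Starting value: R2 = 1
  Iter 1: R2 = 1 + 8 = 9
  Iter 2: R2 = 9 + 8 = 17
  Iter 3: R2 = 17 + 8 = 25
  Iter 4: R2 = 25 + 8 = 33
  Iter 5: R2 = 33 + 8 = 41
  Iter 6: R2 = 41 + 8 = 49
Final: R2 = 49

49


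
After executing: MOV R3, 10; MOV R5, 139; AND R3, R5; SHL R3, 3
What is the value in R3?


Register state trace:
  MOV R3, 10  → R3 = 10 (0b00001010)
  MOV R5, 139  → R5 = 139 (0b10001011)
  AND R3, R5  → R3 = 10 AND 139 = 10 (0b00001010)
  SHL R3, 3  → R3 = 10 << 3 = 80
Final: R3 = 80

80


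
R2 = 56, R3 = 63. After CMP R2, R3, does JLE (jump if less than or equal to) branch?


Trace:
  R2 = 56, R3 = 63
  CMP R2, R3  → compares 56 vs 63
  JLE checks: is 56 less than or equal to 63?
  56 < 63, so condition is true
Branch taken: Yes

Yes


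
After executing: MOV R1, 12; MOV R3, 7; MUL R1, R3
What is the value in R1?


Register state trace:
  MOV R1, 12  → R1 = 12
  MOV R3, 7  → R3 = 7
  MUL R1, R3  → R1 = 12 * 7 = 84
Final: R1 = 84

84


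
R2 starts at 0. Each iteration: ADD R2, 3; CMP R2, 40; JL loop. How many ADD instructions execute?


Loop trace (R2 starts at 0, target 40, step 3):
  ADD #1: R2 = 0 + 3 = 3  → 3 < 40, loop
  ADD #2: R2 = 3 + 3 = 6  → 6 < 40, loop
  ADD #3: R2 = 6 + 3 = 9  → 9 < 40, loop
  ADD #4: R2 = 9 + 3 = 12  → 12 < 40, loop
  ADD #5: R2 = 12 + 3 = 15  → 15 < 40, loop
  ADD #6: R2 = 15 + 3 = 18  → 18 < 40, loop
  ADD #7: R2 = 18 + 3 = 21  → 21 < 40, loop
  ADD #8: R2 = 21 + 3 = 24  → 24 < 40, loop
  ADD #9: R2 = 24 + 3 = 27  → 27 < 40, loop
  ADD #10: R2 = 27 + 3 = 30  → 30 < 40, loop
  ADD #11: R2 = 30 + 3 = 33  → 33 < 40, loop
  ADD #12: R2 = 33 + 3 = 36  → 36 < 40, loop
  ADD #13: R2 = 36 + 3 = 39  → 39 < 40, loop
  ADD #14: R2 = 39 + 3 = 42  → 42 >= 40, exit
Total ADD instructions: 14

14


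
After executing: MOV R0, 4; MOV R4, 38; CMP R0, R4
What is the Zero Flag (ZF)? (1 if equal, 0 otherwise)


Register state trace:
  MOV R0, 4  → R0 = 4
  MOV R4, 38  → R4 = 38
  CMP R0, R4  → computes 4 - 38 = -34
  Result is nonzero, so values are not equal
ZF = 0

0


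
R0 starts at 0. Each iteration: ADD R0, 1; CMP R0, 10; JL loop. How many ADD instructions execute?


Loop trace (R0 starts at 0, target 10, step 1):
  ADD #1: R0 = 0 + 1 = 1  → 1 < 10, loop
  ADD #2: R0 = 1 + 1 = 2  → 2 < 10, loop
  ADD #3: R0 = 2 + 1 = 3  → 3 < 10, loop
  ADD #4: R0 = 3 + 1 = 4  → 4 < 10, loop
  ADD #5: R0 = 4 + 1 = 5  → 5 < 10, loop
  ADD #6: R0 = 5 + 1 = 6  → 6 < 10, loop
  ADD #7: R0 = 6 + 1 = 7  → 7 < 10, loop
  ADD #8: R0 = 7 + 1 = 8  → 8 < 10, loop
  ADD #9: R0 = 8 + 1 = 9  → 9 < 10, loop
  ADD #10: R0 = 9 + 1 = 10  → 10 >= 10, exit
Total ADD instructions: 10

10


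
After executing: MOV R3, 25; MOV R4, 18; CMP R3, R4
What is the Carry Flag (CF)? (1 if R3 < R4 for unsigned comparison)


Register state trace:
  MOV R3, 25  → R3 = 25
  MOV R4, 18  → R4 = 18
  CMP R3, R4  → unsigned 25 - 18: no borrow
  25 >= 18, so CF = 0
CF = 0

0


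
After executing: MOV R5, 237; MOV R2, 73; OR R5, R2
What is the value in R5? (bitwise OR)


Register state trace:
  MOV R5, 237  → R5 = 237 (0b11101101)
  MOV R2, 73  → R2 = 73 (0b01001001)
  OR R5, R2   → R5 = 237 OR 73 = 237 (0b11101101)
Final: R5 = 237

237


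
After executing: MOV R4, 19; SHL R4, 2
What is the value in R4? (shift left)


Register state trace:
  MOV R4, 19  → R4 = 19
  SHL R4, 2  → R4 = 19 << 2 = 19 * 2^2 = 76
Final: R4 = 76

76


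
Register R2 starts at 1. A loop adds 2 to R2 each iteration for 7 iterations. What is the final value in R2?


Starting value: R2 = 1
  Iter 1: R2 = 1 + 2 = 3
  Iter 2: R2 = 3 + 2 = 5
  Iter 3: R2 = 5 + 2 = 7
  Iter 4: R2 = 7 + 2 = 9
  Iter 5: R2 = 9 + 2 = 11
  Iter 6: R2 = 11 + 2 = 13
  Iter 7: R2 = 13 + 2 = 15
Final: R2 = 15

15


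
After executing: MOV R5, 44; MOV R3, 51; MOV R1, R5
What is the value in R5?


Register state trace:
  MOV R5, 44  → R5 = 44
  MOV R3, 51  → R3 = 51
  MOV R1, R5  → R1 = 44
Final: R5 = 44

44


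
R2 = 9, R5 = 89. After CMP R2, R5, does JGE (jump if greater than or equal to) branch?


Trace:
  R2 = 9, R5 = 89
  CMP R2, R5  → compares 9 vs 89
  JGE checks: is 9 greater than or equal to 89?
  9 < 89, so condition is false
Branch taken: No

No


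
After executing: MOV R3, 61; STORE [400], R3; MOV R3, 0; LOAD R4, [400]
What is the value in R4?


Register and memory trace:
  MOV R3, 61  → R3 = 61
  STORE [400], R3  → mem[400] = 61
  MOV R3, 0  → R3 = 0
  LOAD R4, [400]  → R4 = mem[400] = 61
Final: R4 = 61

61


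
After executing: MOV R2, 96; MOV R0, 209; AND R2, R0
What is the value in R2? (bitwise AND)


Register state trace:
  MOV R2, 96  → R2 = 96 (0b01100000)
  MOV R0, 209  → R0 = 209 (0b11010001)
  AND R2, R0  → R2 = 96 AND 209 = 64 (0b01000000)
Final: R2 = 64

64


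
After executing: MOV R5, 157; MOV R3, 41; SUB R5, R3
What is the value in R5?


Register state trace:
  MOV R5, 157  → R5 = 157
  MOV R3, 41  → R3 = 41
  SUB R5, R3  → R5 = 157 - 41 = 116
Final: R5 = 116

116


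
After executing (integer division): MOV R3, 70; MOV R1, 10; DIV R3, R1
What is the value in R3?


Register state trace:
  MOV R3, 70  → R3 = 70
  MOV R1, 10  → R1 = 10
  DIV R3, R1  → R3 = 70 // 10 = 7
Final: R3 = 7

7


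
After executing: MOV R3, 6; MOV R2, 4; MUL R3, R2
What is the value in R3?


Register state trace:
  MOV R3, 6  → R3 = 6
  MOV R2, 4  → R2 = 4
  MUL R3, R2  → R3 = 6 * 4 = 24
Final: R3 = 24

24


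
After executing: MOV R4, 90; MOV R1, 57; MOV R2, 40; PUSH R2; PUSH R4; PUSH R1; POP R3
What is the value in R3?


Stack trace (top is rightmost):
  MOV R4, 90  → R4 = 90
  MOV R1, 57  → R1 = 57
  MOV R2, 40  → R2 = 40
  PUSH R2  → stack: [40]
  PUSH R4  → stack: [40, 90]
  PUSH R1  → stack: [40, 90, 57]
  POP R3  → R3 = 57, stack: [40, 90]
Final: R3 = 57

57


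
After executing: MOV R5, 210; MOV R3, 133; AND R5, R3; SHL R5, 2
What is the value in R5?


Register state trace:
  MOV R5, 210  → R5 = 210 (0b11010010)
  MOV R3, 133  → R3 = 133 (0b10000101)
  AND R5, R3  → R5 = 210 AND 133 = 128 (0b10000000)
  SHL R5, 2  → R5 = 128 << 2 = 512
Final: R5 = 512

512


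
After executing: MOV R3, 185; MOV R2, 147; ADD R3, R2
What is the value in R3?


Register state trace:
  MOV R3, 185  → R3 = 185
  MOV R2, 147  → R2 = 147
  ADD R3, R2  → R3 = 185 + 147 = 332
Final: R3 = 332

332


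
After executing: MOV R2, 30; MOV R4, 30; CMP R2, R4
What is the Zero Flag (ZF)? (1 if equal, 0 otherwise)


Register state trace:
  MOV R2, 30  → R2 = 30
  MOV R4, 30  → R4 = 30
  CMP R2, R4  → computes 30 - 30 = 0
  Result is zero, so values are equal
ZF = 1

1


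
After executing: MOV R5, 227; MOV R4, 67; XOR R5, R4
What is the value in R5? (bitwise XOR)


Register state trace:
  MOV R5, 227  → R5 = 227 (0b11100011)
  MOV R4, 67  → R4 = 67 (0b01000011)
  XOR R5, R4  → R5 = 227 XOR 67 = 160 (0b10100000)
Final: R5 = 160

160


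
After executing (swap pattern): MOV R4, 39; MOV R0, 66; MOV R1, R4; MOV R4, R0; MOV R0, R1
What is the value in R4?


Register state trace (swap pattern):
  MOV R4, 39  → R4 = 39
  MOV R0, 66  → R0 = 66
  MOV R1, R4  → R1 = 39  (save R4)
  MOV R4, R0  → R4 = 66  (R4 gets R0's value)
  MOV R0, R1  → R0 = 39  (R0 gets saved value)
Final: R4 = 66

66


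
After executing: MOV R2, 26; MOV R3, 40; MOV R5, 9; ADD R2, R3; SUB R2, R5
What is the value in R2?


Register state trace:
  MOV R2, 26  → R2 = 26
  MOV R3, 40  → R3 = 40
  MOV R5, 9  → R5 = 9
  ADD R2, R3  → R2 = 26 + 40 = 66
  SUB R2, R5  → R2 = 66 - 9 = 57
Final: R2 = 57

57


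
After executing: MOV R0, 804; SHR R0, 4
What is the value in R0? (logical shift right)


Register state trace:
  MOV R0, 804  → R0 = 804
  SHR R0, 4  → R0 = 804 >> 4 = 804 // 2^4 = 50
Final: R0 = 50

50


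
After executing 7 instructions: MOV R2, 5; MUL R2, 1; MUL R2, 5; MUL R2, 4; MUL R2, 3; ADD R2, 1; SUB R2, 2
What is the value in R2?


Register state trace:
  MOV R2, 5  → R2 = 5
  MUL R2, 1  → R2 = 5 * 1 = 5
  MUL R2, 5  → R2 = 5 * 5 = 25
  MUL R2, 4  → R2 = 25 * 4 = 100
  MUL R2, 3  → R2 = 100 * 3 = 300
  ADD R2, 1  → R2 = 300 + 1 = 301
  SUB R2, 2  → R2 = 301 - 2 = 299
Final: R2 = 299

299


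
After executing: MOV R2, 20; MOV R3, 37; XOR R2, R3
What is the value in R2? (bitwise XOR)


Register state trace:
  MOV R2, 20  → R2 = 20 (0b00010100)
  MOV R3, 37  → R3 = 37 (0b00100101)
  XOR R2, R3  → R2 = 20 XOR 37 = 49 (0b00110001)
Final: R2 = 49

49


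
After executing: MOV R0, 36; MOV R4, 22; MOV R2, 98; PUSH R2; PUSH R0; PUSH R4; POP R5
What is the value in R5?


Stack trace (top is rightmost):
  MOV R0, 36  → R0 = 36
  MOV R4, 22  → R4 = 22
  MOV R2, 98  → R2 = 98
  PUSH R2  → stack: [98]
  PUSH R0  → stack: [98, 36]
  PUSH R4  → stack: [98, 36, 22]
  POP R5  → R5 = 22, stack: [98, 36]
Final: R5 = 22

22


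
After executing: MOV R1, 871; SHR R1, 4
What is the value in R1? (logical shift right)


Register state trace:
  MOV R1, 871  → R1 = 871
  SHR R1, 4  → R1 = 871 >> 4 = 871 // 2^4 = 54
Final: R1 = 54

54


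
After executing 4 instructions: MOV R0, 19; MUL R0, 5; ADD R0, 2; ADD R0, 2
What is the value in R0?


Register state trace:
  MOV R0, 19  → R0 = 19
  MUL R0, 5  → R0 = 19 * 5 = 95
  ADD R0, 2  → R0 = 95 + 2 = 97
  ADD R0, 2  → R0 = 97 + 2 = 99
Final: R0 = 99

99


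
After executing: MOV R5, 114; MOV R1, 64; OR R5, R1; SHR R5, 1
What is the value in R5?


Register state trace:
  MOV R5, 114  → R5 = 114 (0b01110010)
  MOV R1, 64  → R1 = 64 (0b01000000)
  OR R5, R1  → R5 = 114 OR 64 = 114 (0b01110010)
  SHR R5, 1  → R5 = 114 >> 1 = 57
Final: R5 = 57

57


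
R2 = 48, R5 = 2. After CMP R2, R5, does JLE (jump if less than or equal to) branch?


Trace:
  R2 = 48, R5 = 2
  CMP R2, R5  → compares 48 vs 2
  JLE checks: is 48 less than or equal to 2?
  48 > 2, so condition is false
Branch taken: No

No


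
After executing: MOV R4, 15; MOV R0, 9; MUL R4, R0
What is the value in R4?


Register state trace:
  MOV R4, 15  → R4 = 15
  MOV R0, 9  → R0 = 9
  MUL R4, R0  → R4 = 15 * 9 = 135
Final: R4 = 135

135


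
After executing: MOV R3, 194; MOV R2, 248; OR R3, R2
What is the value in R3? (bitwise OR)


Register state trace:
  MOV R3, 194  → R3 = 194 (0b11000010)
  MOV R2, 248  → R2 = 248 (0b11111000)
  OR R3, R2   → R3 = 194 OR 248 = 250 (0b11111010)
Final: R3 = 250

250


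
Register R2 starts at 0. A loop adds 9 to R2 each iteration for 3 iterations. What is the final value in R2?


Starting value: R2 = 0
  Iter 1: R2 = 0 + 9 = 9
  Iter 2: R2 = 9 + 9 = 18
  Iter 3: R2 = 18 + 9 = 27
Final: R2 = 27

27


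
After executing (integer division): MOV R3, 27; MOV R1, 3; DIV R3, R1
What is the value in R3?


Register state trace:
  MOV R3, 27  → R3 = 27
  MOV R1, 3  → R1 = 3
  DIV R3, R1  → R3 = 27 // 3 = 9
Final: R3 = 9

9


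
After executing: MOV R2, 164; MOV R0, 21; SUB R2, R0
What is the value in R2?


Register state trace:
  MOV R2, 164  → R2 = 164
  MOV R0, 21  → R0 = 21
  SUB R2, R0  → R2 = 164 - 21 = 143
Final: R2 = 143

143


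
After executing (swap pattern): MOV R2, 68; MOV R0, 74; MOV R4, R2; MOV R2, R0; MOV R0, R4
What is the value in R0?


Register state trace (swap pattern):
  MOV R2, 68  → R2 = 68
  MOV R0, 74  → R0 = 74
  MOV R4, R2  → R4 = 68  (save R2)
  MOV R2, R0  → R2 = 74  (R2 gets R0's value)
  MOV R0, R4  → R0 = 68  (R0 gets saved value)
Final: R0 = 68

68


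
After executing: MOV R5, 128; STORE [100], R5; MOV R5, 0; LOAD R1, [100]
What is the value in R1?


Register and memory trace:
  MOV R5, 128  → R5 = 128
  STORE [100], R5  → mem[100] = 128
  MOV R5, 0  → R5 = 0
  LOAD R1, [100]  → R1 = mem[100] = 128
Final: R1 = 128

128


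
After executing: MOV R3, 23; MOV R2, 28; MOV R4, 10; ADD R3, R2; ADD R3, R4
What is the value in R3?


Register state trace:
  MOV R3, 23  → R3 = 23
  MOV R2, 28  → R2 = 28
  MOV R4, 10  → R4 = 10
  ADD R3, R2  → R3 = 23 + 28 = 51
  ADD R3, R4  → R3 = 51 + 10 = 61
Final: R3 = 61

61


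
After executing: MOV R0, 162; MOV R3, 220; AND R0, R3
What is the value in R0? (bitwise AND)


Register state trace:
  MOV R0, 162  → R0 = 162 (0b10100010)
  MOV R3, 220  → R3 = 220 (0b11011100)
  AND R0, R3  → R0 = 162 AND 220 = 128 (0b10000000)
Final: R0 = 128

128


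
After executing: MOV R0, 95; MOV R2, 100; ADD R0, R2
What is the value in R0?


Register state trace:
  MOV R0, 95  → R0 = 95
  MOV R2, 100  → R2 = 100
  ADD R0, R2  → R0 = 95 + 100 = 195
Final: R0 = 195

195


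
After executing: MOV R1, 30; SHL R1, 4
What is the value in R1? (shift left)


Register state trace:
  MOV R1, 30  → R1 = 30
  SHL R1, 4  → R1 = 30 << 4 = 30 * 2^4 = 480
Final: R1 = 480

480


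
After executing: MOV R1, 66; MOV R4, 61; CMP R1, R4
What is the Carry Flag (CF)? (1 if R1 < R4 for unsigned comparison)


Register state trace:
  MOV R1, 66  → R1 = 66
  MOV R4, 61  → R4 = 61
  CMP R1, R4  → unsigned 66 - 61: no borrow
  66 >= 61, so CF = 0
CF = 0

0


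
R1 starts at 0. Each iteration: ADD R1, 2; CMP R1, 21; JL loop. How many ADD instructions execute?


Loop trace (R1 starts at 0, target 21, step 2):
  ADD #1: R1 = 0 + 2 = 2  → 2 < 21, loop
  ADD #2: R1 = 2 + 2 = 4  → 4 < 21, loop
  ADD #3: R1 = 4 + 2 = 6  → 6 < 21, loop
  ADD #4: R1 = 6 + 2 = 8  → 8 < 21, loop
  ADD #5: R1 = 8 + 2 = 10  → 10 < 21, loop
  ADD #6: R1 = 10 + 2 = 12  → 12 < 21, loop
  ADD #7: R1 = 12 + 2 = 14  → 14 < 21, loop
  ADD #8: R1 = 14 + 2 = 16  → 16 < 21, loop
  ADD #9: R1 = 16 + 2 = 18  → 18 < 21, loop
  ADD #10: R1 = 18 + 2 = 20  → 20 < 21, loop
  ADD #11: R1 = 20 + 2 = 22  → 22 >= 21, exit
Total ADD instructions: 11

11


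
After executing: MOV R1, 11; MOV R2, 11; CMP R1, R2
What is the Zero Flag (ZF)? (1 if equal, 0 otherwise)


Register state trace:
  MOV R1, 11  → R1 = 11
  MOV R2, 11  → R2 = 11
  CMP R1, R2  → computes 11 - 11 = 0
  Result is zero, so values are equal
ZF = 1

1


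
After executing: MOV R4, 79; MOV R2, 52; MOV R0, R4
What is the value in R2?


Register state trace:
  MOV R4, 79  → R4 = 79
  MOV R2, 52  → R2 = 52
  MOV R0, R4  → R0 = 79
Final: R2 = 52

52


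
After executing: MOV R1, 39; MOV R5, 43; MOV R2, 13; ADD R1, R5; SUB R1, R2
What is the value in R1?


Register state trace:
  MOV R1, 39  → R1 = 39
  MOV R5, 43  → R5 = 43
  MOV R2, 13  → R2 = 13
  ADD R1, R5  → R1 = 39 + 43 = 82
  SUB R1, R2  → R1 = 82 - 13 = 69
Final: R1 = 69

69


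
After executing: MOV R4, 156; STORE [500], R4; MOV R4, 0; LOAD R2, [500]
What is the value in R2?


Register and memory trace:
  MOV R4, 156  → R4 = 156
  STORE [500], R4  → mem[500] = 156
  MOV R4, 0  → R4 = 0
  LOAD R2, [500]  → R2 = mem[500] = 156
Final: R2 = 156

156


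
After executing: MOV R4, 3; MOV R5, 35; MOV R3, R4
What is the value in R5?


Register state trace:
  MOV R4, 3  → R4 = 3
  MOV R5, 35  → R5 = 35
  MOV R3, R4  → R3 = 3
Final: R5 = 35

35


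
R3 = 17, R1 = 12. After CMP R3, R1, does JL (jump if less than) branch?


Trace:
  R3 = 17, R1 = 12
  CMP R3, R1  → compares 17 vs 12
  JL checks: is 17 less than 12?
  17 > 12, so condition is false
Branch taken: No

No


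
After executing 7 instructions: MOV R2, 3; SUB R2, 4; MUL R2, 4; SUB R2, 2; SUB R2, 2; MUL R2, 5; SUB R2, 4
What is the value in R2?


Register state trace:
  MOV R2, 3  → R2 = 3
  SUB R2, 4  → R2 = 3 - 4 = -1
  MUL R2, 4  → R2 = -1 * 4 = -4
  SUB R2, 2  → R2 = -4 - 2 = -6
  SUB R2, 2  → R2 = -6 - 2 = -8
  MUL R2, 5  → R2 = -8 * 5 = -40
  SUB R2, 4  → R2 = -40 - 4 = -44
Final: R2 = -44

-44


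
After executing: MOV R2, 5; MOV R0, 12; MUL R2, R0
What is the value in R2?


Register state trace:
  MOV R2, 5  → R2 = 5
  MOV R0, 12  → R0 = 12
  MUL R2, R0  → R2 = 5 * 12 = 60
Final: R2 = 60

60


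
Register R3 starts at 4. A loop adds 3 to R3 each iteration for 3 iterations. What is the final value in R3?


Starting value: R3 = 4
  Iter 1: R3 = 4 + 3 = 7
  Iter 2: R3 = 7 + 3 = 10
  Iter 3: R3 = 10 + 3 = 13
Final: R3 = 13

13


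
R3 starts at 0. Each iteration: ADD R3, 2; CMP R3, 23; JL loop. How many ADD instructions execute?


Loop trace (R3 starts at 0, target 23, step 2):
  ADD #1: R3 = 0 + 2 = 2  → 2 < 23, loop
  ADD #2: R3 = 2 + 2 = 4  → 4 < 23, loop
  ADD #3: R3 = 4 + 2 = 6  → 6 < 23, loop
  ADD #4: R3 = 6 + 2 = 8  → 8 < 23, loop
  ADD #5: R3 = 8 + 2 = 10  → 10 < 23, loop
  ADD #6: R3 = 10 + 2 = 12  → 12 < 23, loop
  ADD #7: R3 = 12 + 2 = 14  → 14 < 23, loop
  ADD #8: R3 = 14 + 2 = 16  → 16 < 23, loop
  ADD #9: R3 = 16 + 2 = 18  → 18 < 23, loop
  ADD #10: R3 = 18 + 2 = 20  → 20 < 23, loop
  ADD #11: R3 = 20 + 2 = 22  → 22 < 23, loop
  ADD #12: R3 = 22 + 2 = 24  → 24 >= 23, exit
Total ADD instructions: 12

12


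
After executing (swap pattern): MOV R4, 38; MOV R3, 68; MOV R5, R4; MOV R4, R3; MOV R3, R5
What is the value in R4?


Register state trace (swap pattern):
  MOV R4, 38  → R4 = 38
  MOV R3, 68  → R3 = 68
  MOV R5, R4  → R5 = 38  (save R4)
  MOV R4, R3  → R4 = 68  (R4 gets R3's value)
  MOV R3, R5  → R3 = 38  (R3 gets saved value)
Final: R4 = 68

68


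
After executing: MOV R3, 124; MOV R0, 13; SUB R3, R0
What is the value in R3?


Register state trace:
  MOV R3, 124  → R3 = 124
  MOV R0, 13  → R0 = 13
  SUB R3, R0  → R3 = 124 - 13 = 111
Final: R3 = 111

111


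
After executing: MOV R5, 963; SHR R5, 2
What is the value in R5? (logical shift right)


Register state trace:
  MOV R5, 963  → R5 = 963
  SHR R5, 2  → R5 = 963 >> 2 = 963 // 2^2 = 240
Final: R5 = 240

240


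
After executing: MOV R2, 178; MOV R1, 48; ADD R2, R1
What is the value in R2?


Register state trace:
  MOV R2, 178  → R2 = 178
  MOV R1, 48  → R1 = 48
  ADD R2, R1  → R2 = 178 + 48 = 226
Final: R2 = 226

226


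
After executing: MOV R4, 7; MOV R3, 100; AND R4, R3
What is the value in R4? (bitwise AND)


Register state trace:
  MOV R4, 7  → R4 = 7 (0b00000111)
  MOV R3, 100  → R3 = 100 (0b01100100)
  AND R4, R3  → R4 = 7 AND 100 = 4 (0b00000100)
Final: R4 = 4

4


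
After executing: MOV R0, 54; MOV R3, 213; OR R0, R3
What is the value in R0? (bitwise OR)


Register state trace:
  MOV R0, 54  → R0 = 54 (0b00110110)
  MOV R3, 213  → R3 = 213 (0b11010101)
  OR R0, R3   → R0 = 54 OR 213 = 247 (0b11110111)
Final: R0 = 247

247


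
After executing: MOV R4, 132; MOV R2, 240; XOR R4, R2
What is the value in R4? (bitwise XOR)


Register state trace:
  MOV R4, 132  → R4 = 132 (0b10000100)
  MOV R2, 240  → R2 = 240 (0b11110000)
  XOR R4, R2  → R4 = 132 XOR 240 = 116 (0b01110100)
Final: R4 = 116

116


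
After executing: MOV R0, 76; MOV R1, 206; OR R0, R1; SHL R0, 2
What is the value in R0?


Register state trace:
  MOV R0, 76  → R0 = 76 (0b01001100)
  MOV R1, 206  → R1 = 206 (0b11001110)
  OR R0, R1  → R0 = 76 OR 206 = 206 (0b11001110)
  SHL R0, 2  → R0 = 206 << 2 = 824
Final: R0 = 824

824


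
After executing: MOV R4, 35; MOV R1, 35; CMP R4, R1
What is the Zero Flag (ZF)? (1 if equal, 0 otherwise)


Register state trace:
  MOV R4, 35  → R4 = 35
  MOV R1, 35  → R1 = 35
  CMP R4, R1  → computes 35 - 35 = 0
  Result is zero, so values are equal
ZF = 1

1


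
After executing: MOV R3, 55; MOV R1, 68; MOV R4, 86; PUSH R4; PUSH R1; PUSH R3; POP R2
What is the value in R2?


Stack trace (top is rightmost):
  MOV R3, 55  → R3 = 55
  MOV R1, 68  → R1 = 68
  MOV R4, 86  → R4 = 86
  PUSH R4  → stack: [86]
  PUSH R1  → stack: [86, 68]
  PUSH R3  → stack: [86, 68, 55]
  POP R2  → R2 = 55, stack: [86, 68]
Final: R2 = 55

55


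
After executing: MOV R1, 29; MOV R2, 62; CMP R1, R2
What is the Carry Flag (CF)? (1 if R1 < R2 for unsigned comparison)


Register state trace:
  MOV R1, 29  → R1 = 29
  MOV R2, 62  → R2 = 62
  CMP R1, R2  → unsigned 29 - 62: borrow occurs
  29 < 62, so CF = 1
CF = 1

1


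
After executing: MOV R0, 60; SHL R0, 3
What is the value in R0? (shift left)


Register state trace:
  MOV R0, 60  → R0 = 60
  SHL R0, 3  → R0 = 60 << 3 = 60 * 2^3 = 480
Final: R0 = 480

480


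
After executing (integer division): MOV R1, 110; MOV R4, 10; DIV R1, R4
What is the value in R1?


Register state trace:
  MOV R1, 110  → R1 = 110
  MOV R4, 10  → R4 = 10
  DIV R1, R4  → R1 = 110 // 10 = 11
Final: R1 = 11

11


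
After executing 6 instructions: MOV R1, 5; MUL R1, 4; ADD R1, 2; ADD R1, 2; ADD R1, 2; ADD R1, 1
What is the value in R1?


Register state trace:
  MOV R1, 5  → R1 = 5
  MUL R1, 4  → R1 = 5 * 4 = 20
  ADD R1, 2  → R1 = 20 + 2 = 22
  ADD R1, 2  → R1 = 22 + 2 = 24
  ADD R1, 2  → R1 = 24 + 2 = 26
  ADD R1, 1  → R1 = 26 + 1 = 27
Final: R1 = 27

27


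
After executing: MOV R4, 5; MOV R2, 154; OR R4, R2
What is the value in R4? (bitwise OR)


Register state trace:
  MOV R4, 5  → R4 = 5 (0b00000101)
  MOV R2, 154  → R2 = 154 (0b10011010)
  OR R4, R2   → R4 = 5 OR 154 = 159 (0b10011111)
Final: R4 = 159

159


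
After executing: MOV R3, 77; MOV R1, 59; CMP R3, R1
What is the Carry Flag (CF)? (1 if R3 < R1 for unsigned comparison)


Register state trace:
  MOV R3, 77  → R3 = 77
  MOV R1, 59  → R1 = 59
  CMP R3, R1  → unsigned 77 - 59: no borrow
  77 >= 59, so CF = 0
CF = 0

0


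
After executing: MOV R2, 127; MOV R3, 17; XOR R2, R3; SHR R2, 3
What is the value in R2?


Register state trace:
  MOV R2, 127  → R2 = 127 (0b01111111)
  MOV R3, 17  → R3 = 17 (0b00010001)
  XOR R2, R3  → R2 = 127 XOR 17 = 110 (0b01101110)
  SHR R2, 3  → R2 = 110 >> 3 = 13
Final: R2 = 13

13


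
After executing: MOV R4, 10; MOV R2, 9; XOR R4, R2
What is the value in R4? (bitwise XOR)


Register state trace:
  MOV R4, 10  → R4 = 10 (0b00001010)
  MOV R2, 9  → R2 = 9 (0b00001001)
  XOR R4, R2  → R4 = 10 XOR 9 = 3 (0b00000011)
Final: R4 = 3

3


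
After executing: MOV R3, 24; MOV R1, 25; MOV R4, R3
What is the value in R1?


Register state trace:
  MOV R3, 24  → R3 = 24
  MOV R1, 25  → R1 = 25
  MOV R4, R3  → R4 = 24
Final: R1 = 25

25


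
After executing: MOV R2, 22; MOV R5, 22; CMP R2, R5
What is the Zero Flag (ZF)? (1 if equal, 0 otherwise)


Register state trace:
  MOV R2, 22  → R2 = 22
  MOV R5, 22  → R5 = 22
  CMP R2, R5  → computes 22 - 22 = 0
  Result is zero, so values are equal
ZF = 1

1


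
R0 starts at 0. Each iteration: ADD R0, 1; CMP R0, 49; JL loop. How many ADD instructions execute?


Loop trace (R0 starts at 0, target 49, step 1):
  ADD #1: R0 = 0 + 1 = 1  → 1 < 49, loop
  ADD #2: R0 = 1 + 1 = 2  → 2 < 49, loop
  ADD #3: R0 = 2 + 1 = 3  → 3 < 49, loop
  ADD #4: R0 = 3 + 1 = 4  → 4 < 49, loop
  ADD #5: R0 = 4 + 1 = 5  → 5 < 49, loop
  ADD #6: R0 = 5 + 1 = 6  → 6 < 49, loop
  ADD #7: R0 = 6 + 1 = 7  → 7 < 49, loop
  ADD #8: R0 = 7 + 1 = 8  → 8 < 49, loop
  ADD #9: R0 = 8 + 1 = 9  → 9 < 49, loop
  ADD #10: R0 = 9 + 1 = 10  → 10 < 49, loop
  ADD #11: R0 = 10 + 1 = 11  → 11 < 49, loop
  ADD #12: R0 = 11 + 1 = 12  → 12 < 49, loop
  ADD #13: R0 = 12 + 1 = 13  → 13 < 49, loop
  ADD #14: R0 = 13 + 1 = 14  → 14 < 49, loop
  ADD #15: R0 = 14 + 1 = 15  → 15 < 49, loop
  ADD #16: R0 = 15 + 1 = 16  → 16 < 49, loop
  ADD #17: R0 = 16 + 1 = 17  → 17 < 49, loop
  ADD #18: R0 = 17 + 1 = 18  → 18 < 49, loop
  ADD #19: R0 = 18 + 1 = 19  → 19 < 49, loop
  ADD #20: R0 = 19 + 1 = 20  → 20 < 49, loop
  ADD #21: R0 = 20 + 1 = 21  → 21 < 49, loop
  ADD #22: R0 = 21 + 1 = 22  → 22 < 49, loop
  ADD #23: R0 = 22 + 1 = 23  → 23 < 49, loop
  ADD #24: R0 = 23 + 1 = 24  → 24 < 49, loop
  ADD #25: R0 = 24 + 1 = 25  → 25 < 49, loop
  ADD #26: R0 = 25 + 1 = 26  → 26 < 49, loop
  ADD #27: R0 = 26 + 1 = 27  → 27 < 49, loop
  ADD #28: R0 = 27 + 1 = 28  → 28 < 49, loop
  ADD #29: R0 = 28 + 1 = 29  → 29 < 49, loop
  ADD #30: R0 = 29 + 1 = 30  → 30 < 49, loop
  ADD #31: R0 = 30 + 1 = 31  → 31 < 49, loop
  ADD #32: R0 = 31 + 1 = 32  → 32 < 49, loop
  ADD #33: R0 = 32 + 1 = 33  → 33 < 49, loop
  ADD #34: R0 = 33 + 1 = 34  → 34 < 49, loop
  ADD #35: R0 = 34 + 1 = 35  → 35 < 49, loop
  ADD #36: R0 = 35 + 1 = 36  → 36 < 49, loop
  ADD #37: R0 = 36 + 1 = 37  → 37 < 49, loop
  ADD #38: R0 = 37 + 1 = 38  → 38 < 49, loop
  ADD #39: R0 = 38 + 1 = 39  → 39 < 49, loop
  ADD #40: R0 = 39 + 1 = 40  → 40 < 49, loop
  ADD #41: R0 = 40 + 1 = 41  → 41 < 49, loop
  ADD #42: R0 = 41 + 1 = 42  → 42 < 49, loop
  ADD #43: R0 = 42 + 1 = 43  → 43 < 49, loop
  ADD #44: R0 = 43 + 1 = 44  → 44 < 49, loop
  ADD #45: R0 = 44 + 1 = 45  → 45 < 49, loop
  ADD #46: R0 = 45 + 1 = 46  → 46 < 49, loop
  ADD #47: R0 = 46 + 1 = 47  → 47 < 49, loop
  ADD #48: R0 = 47 + 1 = 48  → 48 < 49, loop
  ADD #49: R0 = 48 + 1 = 49  → 49 >= 49, exit
Total ADD instructions: 49

49


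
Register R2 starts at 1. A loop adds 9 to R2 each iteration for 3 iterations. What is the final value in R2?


Starting value: R2 = 1
  Iter 1: R2 = 1 + 9 = 10
  Iter 2: R2 = 10 + 9 = 19
  Iter 3: R2 = 19 + 9 = 28
Final: R2 = 28

28


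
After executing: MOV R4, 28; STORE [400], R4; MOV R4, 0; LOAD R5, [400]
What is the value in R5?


Register and memory trace:
  MOV R4, 28  → R4 = 28
  STORE [400], R4  → mem[400] = 28
  MOV R4, 0  → R4 = 0
  LOAD R5, [400]  → R5 = mem[400] = 28
Final: R5 = 28

28


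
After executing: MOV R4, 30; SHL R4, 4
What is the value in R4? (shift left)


Register state trace:
  MOV R4, 30  → R4 = 30
  SHL R4, 4  → R4 = 30 << 4 = 30 * 2^4 = 480
Final: R4 = 480

480


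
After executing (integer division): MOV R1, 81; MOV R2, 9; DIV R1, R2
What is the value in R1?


Register state trace:
  MOV R1, 81  → R1 = 81
  MOV R2, 9  → R2 = 9
  DIV R1, R2  → R1 = 81 // 9 = 9
Final: R1 = 9

9


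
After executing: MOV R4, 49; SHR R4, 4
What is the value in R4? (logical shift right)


Register state trace:
  MOV R4, 49  → R4 = 49
  SHR R4, 4  → R4 = 49 >> 4 = 49 // 2^4 = 3
Final: R4 = 3

3


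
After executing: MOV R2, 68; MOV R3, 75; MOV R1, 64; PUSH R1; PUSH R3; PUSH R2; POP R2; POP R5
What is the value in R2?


Stack trace (top is rightmost):
  MOV R2, 68  → R2 = 68
  MOV R3, 75  → R3 = 75
  MOV R1, 64  → R1 = 64
  PUSH R1  → stack: [64]
  PUSH R3  → stack: [64, 75]
  PUSH R2  → stack: [64, 75, 68]
  POP R2  → R2 = 68, stack: [64, 75]
  POP R5  → R5 = 75, stack: [64]
Final: R2 = 68

68


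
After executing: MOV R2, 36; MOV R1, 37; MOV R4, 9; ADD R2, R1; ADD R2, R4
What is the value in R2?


Register state trace:
  MOV R2, 36  → R2 = 36
  MOV R1, 37  → R1 = 37
  MOV R4, 9  → R4 = 9
  ADD R2, R1  → R2 = 36 + 37 = 73
  ADD R2, R4  → R2 = 73 + 9 = 82
Final: R2 = 82

82


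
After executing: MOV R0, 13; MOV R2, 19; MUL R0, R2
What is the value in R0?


Register state trace:
  MOV R0, 13  → R0 = 13
  MOV R2, 19  → R2 = 19
  MUL R0, R2  → R0 = 13 * 19 = 247
Final: R0 = 247

247


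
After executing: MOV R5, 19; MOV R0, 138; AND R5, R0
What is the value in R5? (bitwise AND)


Register state trace:
  MOV R5, 19  → R5 = 19 (0b00010011)
  MOV R0, 138  → R0 = 138 (0b10001010)
  AND R5, R0  → R5 = 19 AND 138 = 2 (0b00000010)
Final: R5 = 2

2


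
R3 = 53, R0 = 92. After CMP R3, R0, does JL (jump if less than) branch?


Trace:
  R3 = 53, R0 = 92
  CMP R3, R0  → compares 53 vs 92
  JL checks: is 53 less than 92?
  53 < 92, so condition is true
Branch taken: Yes

Yes


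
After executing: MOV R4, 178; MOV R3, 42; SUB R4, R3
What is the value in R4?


Register state trace:
  MOV R4, 178  → R4 = 178
  MOV R3, 42  → R3 = 42
  SUB R4, R3  → R4 = 178 - 42 = 136
Final: R4 = 136

136


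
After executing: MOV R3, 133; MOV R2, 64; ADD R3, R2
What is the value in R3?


Register state trace:
  MOV R3, 133  → R3 = 133
  MOV R2, 64  → R2 = 64
  ADD R3, R2  → R3 = 133 + 64 = 197
Final: R3 = 197

197


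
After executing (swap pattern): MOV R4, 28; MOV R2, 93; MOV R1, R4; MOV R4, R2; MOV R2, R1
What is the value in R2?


Register state trace (swap pattern):
  MOV R4, 28  → R4 = 28
  MOV R2, 93  → R2 = 93
  MOV R1, R4  → R1 = 28  (save R4)
  MOV R4, R2  → R4 = 93  (R4 gets R2's value)
  MOV R2, R1  → R2 = 28  (R2 gets saved value)
Final: R2 = 28

28


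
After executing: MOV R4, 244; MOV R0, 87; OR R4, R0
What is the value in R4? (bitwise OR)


Register state trace:
  MOV R4, 244  → R4 = 244 (0b11110100)
  MOV R0, 87  → R0 = 87 (0b01010111)
  OR R4, R0   → R4 = 244 OR 87 = 247 (0b11110111)
Final: R4 = 247

247


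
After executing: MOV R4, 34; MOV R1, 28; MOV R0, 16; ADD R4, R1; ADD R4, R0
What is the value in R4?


Register state trace:
  MOV R4, 34  → R4 = 34
  MOV R1, 28  → R1 = 28
  MOV R0, 16  → R0 = 16
  ADD R4, R1  → R4 = 34 + 28 = 62
  ADD R4, R0  → R4 = 62 + 16 = 78
Final: R4 = 78

78


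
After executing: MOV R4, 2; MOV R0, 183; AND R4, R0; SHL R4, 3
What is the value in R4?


Register state trace:
  MOV R4, 2  → R4 = 2 (0b00000010)
  MOV R0, 183  → R0 = 183 (0b10110111)
  AND R4, R0  → R4 = 2 AND 183 = 2 (0b00000010)
  SHL R4, 3  → R4 = 2 << 3 = 16
Final: R4 = 16

16


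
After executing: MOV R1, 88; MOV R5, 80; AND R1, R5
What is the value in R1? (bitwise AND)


Register state trace:
  MOV R1, 88  → R1 = 88 (0b01011000)
  MOV R5, 80  → R5 = 80 (0b01010000)
  AND R1, R5  → R1 = 88 AND 80 = 80 (0b01010000)
Final: R1 = 80

80


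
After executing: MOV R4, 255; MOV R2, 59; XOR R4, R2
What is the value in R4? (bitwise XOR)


Register state trace:
  MOV R4, 255  → R4 = 255 (0b11111111)
  MOV R2, 59  → R2 = 59 (0b00111011)
  XOR R4, R2  → R4 = 255 XOR 59 = 196 (0b11000100)
Final: R4 = 196

196


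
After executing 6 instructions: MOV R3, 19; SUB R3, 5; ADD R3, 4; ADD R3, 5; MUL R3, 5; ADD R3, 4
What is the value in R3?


Register state trace:
  MOV R3, 19  → R3 = 19
  SUB R3, 5  → R3 = 19 - 5 = 14
  ADD R3, 4  → R3 = 14 + 4 = 18
  ADD R3, 5  → R3 = 18 + 5 = 23
  MUL R3, 5  → R3 = 23 * 5 = 115
  ADD R3, 4  → R3 = 115 + 4 = 119
Final: R3 = 119

119


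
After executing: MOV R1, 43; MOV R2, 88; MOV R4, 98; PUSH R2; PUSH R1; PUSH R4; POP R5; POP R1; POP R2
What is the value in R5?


Stack trace (top is rightmost):
  MOV R1, 43  → R1 = 43
  MOV R2, 88  → R2 = 88
  MOV R4, 98  → R4 = 98
  PUSH R2  → stack: [88]
  PUSH R1  → stack: [88, 43]
  PUSH R4  → stack: [88, 43, 98]
  POP R5  → R5 = 98, stack: [88, 43]
  POP R1  → R1 = 43, stack: [88]
  POP R2  → R2 = 88, stack: []
Final: R5 = 98

98


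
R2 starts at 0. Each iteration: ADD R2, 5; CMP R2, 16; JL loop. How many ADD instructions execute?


Loop trace (R2 starts at 0, target 16, step 5):
  ADD #1: R2 = 0 + 5 = 5  → 5 < 16, loop
  ADD #2: R2 = 5 + 5 = 10  → 10 < 16, loop
  ADD #3: R2 = 10 + 5 = 15  → 15 < 16, loop
  ADD #4: R2 = 15 + 5 = 20  → 20 >= 16, exit
Total ADD instructions: 4

4


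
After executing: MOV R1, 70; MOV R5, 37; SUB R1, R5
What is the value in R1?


Register state trace:
  MOV R1, 70  → R1 = 70
  MOV R5, 37  → R5 = 37
  SUB R1, R5  → R1 = 70 - 37 = 33
Final: R1 = 33

33


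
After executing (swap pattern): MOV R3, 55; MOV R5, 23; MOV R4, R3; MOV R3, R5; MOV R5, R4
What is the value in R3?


Register state trace (swap pattern):
  MOV R3, 55  → R3 = 55
  MOV R5, 23  → R5 = 23
  MOV R4, R3  → R4 = 55  (save R3)
  MOV R3, R5  → R3 = 23  (R3 gets R5's value)
  MOV R5, R4  → R5 = 55  (R5 gets saved value)
Final: R3 = 23

23


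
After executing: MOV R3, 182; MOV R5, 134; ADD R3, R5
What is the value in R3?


Register state trace:
  MOV R3, 182  → R3 = 182
  MOV R5, 134  → R5 = 134
  ADD R3, R5  → R3 = 182 + 134 = 316
Final: R3 = 316

316


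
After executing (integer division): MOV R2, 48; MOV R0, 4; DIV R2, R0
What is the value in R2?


Register state trace:
  MOV R2, 48  → R2 = 48
  MOV R0, 4  → R0 = 4
  DIV R2, R0  → R2 = 48 // 4 = 12
Final: R2 = 12

12


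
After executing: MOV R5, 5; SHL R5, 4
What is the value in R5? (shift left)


Register state trace:
  MOV R5, 5  → R5 = 5
  SHL R5, 4  → R5 = 5 << 4 = 5 * 2^4 = 80
Final: R5 = 80

80


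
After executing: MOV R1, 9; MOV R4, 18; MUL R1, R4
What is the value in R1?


Register state trace:
  MOV R1, 9  → R1 = 9
  MOV R4, 18  → R4 = 18
  MUL R1, R4  → R1 = 9 * 18 = 162
Final: R1 = 162

162


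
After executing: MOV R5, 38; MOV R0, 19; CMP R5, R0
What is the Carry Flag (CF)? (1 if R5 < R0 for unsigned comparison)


Register state trace:
  MOV R5, 38  → R5 = 38
  MOV R0, 19  → R0 = 19
  CMP R5, R0  → unsigned 38 - 19: no borrow
  38 >= 19, so CF = 0
CF = 0

0


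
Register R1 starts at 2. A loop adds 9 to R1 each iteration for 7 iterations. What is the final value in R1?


Starting value: R1 = 2
  Iter 1: R1 = 2 + 9 = 11
  Iter 2: R1 = 11 + 9 = 20
  Iter 3: R1 = 20 + 9 = 29
  Iter 4: R1 = 29 + 9 = 38
  Iter 5: R1 = 38 + 9 = 47
  Iter 6: R1 = 47 + 9 = 56
  Iter 7: R1 = 56 + 9 = 65
Final: R1 = 65

65


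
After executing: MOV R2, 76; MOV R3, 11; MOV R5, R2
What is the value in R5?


Register state trace:
  MOV R2, 76  → R2 = 76
  MOV R3, 11  → R3 = 11
  MOV R5, R2  → R5 = 76
Final: R5 = 76

76


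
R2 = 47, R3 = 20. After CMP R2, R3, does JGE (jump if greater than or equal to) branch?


Trace:
  R2 = 47, R3 = 20
  CMP R2, R3  → compares 47 vs 20
  JGE checks: is 47 greater than or equal to 20?
  47 > 20, so condition is true
Branch taken: Yes

Yes


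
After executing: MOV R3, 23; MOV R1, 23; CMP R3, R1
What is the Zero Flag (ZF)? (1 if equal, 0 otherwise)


Register state trace:
  MOV R3, 23  → R3 = 23
  MOV R1, 23  → R1 = 23
  CMP R3, R1  → computes 23 - 23 = 0
  Result is zero, so values are equal
ZF = 1

1


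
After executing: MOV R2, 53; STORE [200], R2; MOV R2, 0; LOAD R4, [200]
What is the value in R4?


Register and memory trace:
  MOV R2, 53  → R2 = 53
  STORE [200], R2  → mem[200] = 53
  MOV R2, 0  → R2 = 0
  LOAD R4, [200]  → R4 = mem[200] = 53
Final: R4 = 53

53


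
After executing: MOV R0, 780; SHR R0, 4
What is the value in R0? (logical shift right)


Register state trace:
  MOV R0, 780  → R0 = 780
  SHR R0, 4  → R0 = 780 >> 4 = 780 // 2^4 = 48
Final: R0 = 48

48


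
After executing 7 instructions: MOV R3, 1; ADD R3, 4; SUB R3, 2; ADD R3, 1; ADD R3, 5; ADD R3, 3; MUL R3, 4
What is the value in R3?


Register state trace:
  MOV R3, 1  → R3 = 1
  ADD R3, 4  → R3 = 1 + 4 = 5
  SUB R3, 2  → R3 = 5 - 2 = 3
  ADD R3, 1  → R3 = 3 + 1 = 4
  ADD R3, 5  → R3 = 4 + 5 = 9
  ADD R3, 3  → R3 = 9 + 3 = 12
  MUL R3, 4  → R3 = 12 * 4 = 48
Final: R3 = 48

48


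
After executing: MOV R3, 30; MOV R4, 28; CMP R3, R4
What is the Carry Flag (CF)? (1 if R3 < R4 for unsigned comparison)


Register state trace:
  MOV R3, 30  → R3 = 30
  MOV R4, 28  → R4 = 28
  CMP R3, R4  → unsigned 30 - 28: no borrow
  30 >= 28, so CF = 0
CF = 0

0


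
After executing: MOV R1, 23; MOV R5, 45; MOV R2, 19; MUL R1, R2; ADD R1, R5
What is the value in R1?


Register state trace:
  MOV R1, 23  → R1 = 23
  MOV R5, 45  → R5 = 45
  MOV R2, 19  → R2 = 19
  MUL R1, R2  → R1 = 23 * 19 = 437
  ADD R1, R5  → R1 = 437 + 45 = 482
Final: R1 = 482

482


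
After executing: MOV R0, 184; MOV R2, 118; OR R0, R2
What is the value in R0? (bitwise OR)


Register state trace:
  MOV R0, 184  → R0 = 184 (0b10111000)
  MOV R2, 118  → R2 = 118 (0b01110110)
  OR R0, R2   → R0 = 184 OR 118 = 254 (0b11111110)
Final: R0 = 254

254
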